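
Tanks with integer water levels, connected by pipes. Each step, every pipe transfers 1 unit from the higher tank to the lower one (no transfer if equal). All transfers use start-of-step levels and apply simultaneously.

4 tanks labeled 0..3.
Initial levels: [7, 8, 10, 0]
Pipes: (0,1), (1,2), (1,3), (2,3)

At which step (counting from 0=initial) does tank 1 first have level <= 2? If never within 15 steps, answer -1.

Answer: -1

Derivation:
Step 1: flows [1->0,2->1,1->3,2->3] -> levels [8 7 8 2]
Step 2: flows [0->1,2->1,1->3,2->3] -> levels [7 8 6 4]
Step 3: flows [1->0,1->2,1->3,2->3] -> levels [8 5 6 6]
Step 4: flows [0->1,2->1,3->1,2=3] -> levels [7 8 5 5]
Step 5: flows [1->0,1->2,1->3,2=3] -> levels [8 5 6 6]
  -> period-2 cycle (repeats step 3); tank 1 never drops to <=2
Tank 1 never reaches <=2 within 15 steps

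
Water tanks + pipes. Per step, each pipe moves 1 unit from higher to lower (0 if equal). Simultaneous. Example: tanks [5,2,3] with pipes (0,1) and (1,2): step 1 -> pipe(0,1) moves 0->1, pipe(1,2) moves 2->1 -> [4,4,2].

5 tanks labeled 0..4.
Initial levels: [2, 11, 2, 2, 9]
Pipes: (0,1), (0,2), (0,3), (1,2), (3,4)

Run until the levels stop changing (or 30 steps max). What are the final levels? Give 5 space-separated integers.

Answer: 3 6 6 6 5

Derivation:
Step 1: flows [1->0,0=2,0=3,1->2,4->3] -> levels [3 9 3 3 8]
Step 2: flows [1->0,0=2,0=3,1->2,4->3] -> levels [4 7 4 4 7]
Step 3: flows [1->0,0=2,0=3,1->2,4->3] -> levels [5 5 5 5 6]
Step 4: flows [0=1,0=2,0=3,1=2,4->3] -> levels [5 5 5 6 5]
Step 5: flows [0=1,0=2,3->0,1=2,3->4] -> levels [6 5 5 4 6]
Step 6: flows [0->1,0->2,0->3,1=2,4->3] -> levels [3 6 6 6 5]
Step 7: flows [1->0,2->0,3->0,1=2,3->4] -> levels [6 5 5 4 6]
  -> period-2 cycle: step 7 state = step 5 state; never stabilizes
  -> state at step 30: (30-5) mod 2 = 1, same as step 6 -> [3 6 6 6 5]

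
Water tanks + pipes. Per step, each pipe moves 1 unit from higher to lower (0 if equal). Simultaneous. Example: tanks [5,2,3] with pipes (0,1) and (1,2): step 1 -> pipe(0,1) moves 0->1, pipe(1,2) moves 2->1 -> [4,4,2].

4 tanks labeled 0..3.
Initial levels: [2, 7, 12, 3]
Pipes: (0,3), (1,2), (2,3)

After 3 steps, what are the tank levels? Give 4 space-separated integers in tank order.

Step 1: flows [3->0,2->1,2->3] -> levels [3 8 10 3]
Step 2: flows [0=3,2->1,2->3] -> levels [3 9 8 4]
Step 3: flows [3->0,1->2,2->3] -> levels [4 8 8 4]

Answer: 4 8 8 4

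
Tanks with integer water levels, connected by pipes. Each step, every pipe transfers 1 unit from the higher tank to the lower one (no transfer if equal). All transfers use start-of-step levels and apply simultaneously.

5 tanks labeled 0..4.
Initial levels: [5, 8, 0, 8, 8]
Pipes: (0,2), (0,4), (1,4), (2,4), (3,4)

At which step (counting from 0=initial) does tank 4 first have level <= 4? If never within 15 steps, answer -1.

Step 1: flows [0->2,4->0,1=4,4->2,3=4] -> levels [5 8 2 8 6]
Step 2: flows [0->2,4->0,1->4,4->2,3->4] -> levels [5 7 4 7 6]
Step 3: flows [0->2,4->0,1->4,4->2,3->4] -> levels [5 6 6 6 6]
Step 4: flows [2->0,4->0,1=4,2=4,3=4] -> levels [7 6 5 6 5]
Step 5: flows [0->2,0->4,1->4,2=4,3->4] -> levels [5 5 6 5 8]
Step 6: flows [2->0,4->0,4->1,4->2,4->3] -> levels [7 6 6 6 4]
Tank 4 first reaches <=4 at step 6

Answer: 6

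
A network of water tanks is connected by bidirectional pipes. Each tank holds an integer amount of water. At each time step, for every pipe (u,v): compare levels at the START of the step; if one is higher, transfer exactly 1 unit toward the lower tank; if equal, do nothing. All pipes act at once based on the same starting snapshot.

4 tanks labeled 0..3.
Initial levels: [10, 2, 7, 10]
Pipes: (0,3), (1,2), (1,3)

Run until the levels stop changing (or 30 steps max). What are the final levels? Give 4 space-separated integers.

Step 1: flows [0=3,2->1,3->1] -> levels [10 4 6 9]
Step 2: flows [0->3,2->1,3->1] -> levels [9 6 5 9]
Step 3: flows [0=3,1->2,3->1] -> levels [9 6 6 8]
Step 4: flows [0->3,1=2,3->1] -> levels [8 7 6 8]
Step 5: flows [0=3,1->2,3->1] -> levels [8 7 7 7]
Step 6: flows [0->3,1=2,1=3] -> levels [7 7 7 8]
Step 7: flows [3->0,1=2,3->1] -> levels [8 8 7 6]
Step 8: flows [0->3,1->2,1->3] -> levels [7 6 8 8]
Step 9: flows [3->0,2->1,3->1] -> levels [8 8 7 6]
  -> period-2 cycle: step 9 state = step 7 state; never stabilizes
  -> state at step 30: (30-7) mod 2 = 1, same as step 8 -> [7 6 8 8]

Answer: 7 6 8 8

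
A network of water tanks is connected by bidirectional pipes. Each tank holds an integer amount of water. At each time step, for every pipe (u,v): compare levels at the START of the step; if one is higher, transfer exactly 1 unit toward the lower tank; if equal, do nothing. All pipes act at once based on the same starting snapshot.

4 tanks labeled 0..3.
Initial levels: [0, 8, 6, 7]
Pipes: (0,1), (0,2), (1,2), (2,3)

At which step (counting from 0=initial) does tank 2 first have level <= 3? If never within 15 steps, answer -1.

Step 1: flows [1->0,2->0,1->2,3->2] -> levels [2 6 7 6]
Step 2: flows [1->0,2->0,2->1,2->3] -> levels [4 6 4 7]
Step 3: flows [1->0,0=2,1->2,3->2] -> levels [5 4 6 6]
Step 4: flows [0->1,2->0,2->1,2=3] -> levels [5 6 4 6]
Step 5: flows [1->0,0->2,1->2,3->2] -> levels [5 4 7 5]
Step 6: flows [0->1,2->0,2->1,2->3] -> levels [5 6 4 6]
  -> period-2 cycle (repeats step 4); tank 2 never drops to <=3
Tank 2 never reaches <=3 within 15 steps

Answer: -1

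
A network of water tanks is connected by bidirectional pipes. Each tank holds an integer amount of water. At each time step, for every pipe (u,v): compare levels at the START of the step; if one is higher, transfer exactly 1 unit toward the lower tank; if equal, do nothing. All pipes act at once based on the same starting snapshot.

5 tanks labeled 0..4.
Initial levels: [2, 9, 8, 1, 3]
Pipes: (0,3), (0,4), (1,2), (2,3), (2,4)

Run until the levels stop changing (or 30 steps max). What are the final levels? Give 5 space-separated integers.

Answer: 6 5 6 3 3

Derivation:
Step 1: flows [0->3,4->0,1->2,2->3,2->4] -> levels [2 8 7 3 3]
Step 2: flows [3->0,4->0,1->2,2->3,2->4] -> levels [4 7 6 3 3]
Step 3: flows [0->3,0->4,1->2,2->3,2->4] -> levels [2 6 5 5 5]
Step 4: flows [3->0,4->0,1->2,2=3,2=4] -> levels [4 5 6 4 4]
Step 5: flows [0=3,0=4,2->1,2->3,2->4] -> levels [4 6 3 5 5]
Step 6: flows [3->0,4->0,1->2,3->2,4->2] -> levels [6 5 6 3 3]
Step 7: flows [0->3,0->4,2->1,2->3,2->4] -> levels [4 6 3 5 5]
  -> period-2 cycle: step 7 state = step 5 state; never stabilizes
  -> state at step 30: (30-5) mod 2 = 1, same as step 6 -> [6 5 6 3 3]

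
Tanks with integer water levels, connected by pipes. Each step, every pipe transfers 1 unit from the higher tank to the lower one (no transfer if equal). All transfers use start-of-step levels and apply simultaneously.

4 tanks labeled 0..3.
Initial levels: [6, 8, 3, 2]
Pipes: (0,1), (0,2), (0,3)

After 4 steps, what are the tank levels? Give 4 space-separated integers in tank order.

Answer: 3 6 5 5

Derivation:
Step 1: flows [1->0,0->2,0->3] -> levels [5 7 4 3]
Step 2: flows [1->0,0->2,0->3] -> levels [4 6 5 4]
Step 3: flows [1->0,2->0,0=3] -> levels [6 5 4 4]
Step 4: flows [0->1,0->2,0->3] -> levels [3 6 5 5]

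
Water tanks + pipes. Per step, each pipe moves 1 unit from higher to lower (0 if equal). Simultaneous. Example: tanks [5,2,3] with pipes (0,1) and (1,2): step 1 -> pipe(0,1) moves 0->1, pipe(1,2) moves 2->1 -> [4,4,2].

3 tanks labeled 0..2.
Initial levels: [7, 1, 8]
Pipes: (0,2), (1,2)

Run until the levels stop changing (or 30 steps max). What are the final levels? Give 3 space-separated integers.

Answer: 6 6 4

Derivation:
Step 1: flows [2->0,2->1] -> levels [8 2 6]
Step 2: flows [0->2,2->1] -> levels [7 3 6]
Step 3: flows [0->2,2->1] -> levels [6 4 6]
Step 4: flows [0=2,2->1] -> levels [6 5 5]
Step 5: flows [0->2,1=2] -> levels [5 5 6]
Step 6: flows [2->0,2->1] -> levels [6 6 4]
Step 7: flows [0->2,1->2] -> levels [5 5 6]
  -> period-2 cycle: step 7 state = step 5 state; never stabilizes
  -> state at step 30: (30-5) mod 2 = 1, same as step 6 -> [6 6 4]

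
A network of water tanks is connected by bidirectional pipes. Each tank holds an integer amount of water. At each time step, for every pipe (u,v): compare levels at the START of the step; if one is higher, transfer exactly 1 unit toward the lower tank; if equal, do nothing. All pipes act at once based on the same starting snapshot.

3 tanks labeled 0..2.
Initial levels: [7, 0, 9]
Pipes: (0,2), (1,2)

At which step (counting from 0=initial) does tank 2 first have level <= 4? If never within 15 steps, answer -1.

Step 1: flows [2->0,2->1] -> levels [8 1 7]
Step 2: flows [0->2,2->1] -> levels [7 2 7]
Step 3: flows [0=2,2->1] -> levels [7 3 6]
Step 4: flows [0->2,2->1] -> levels [6 4 6]
Step 5: flows [0=2,2->1] -> levels [6 5 5]
Step 6: flows [0->2,1=2] -> levels [5 5 6]
Step 7: flows [2->0,2->1] -> levels [6 6 4]
Tank 2 first reaches <=4 at step 7

Answer: 7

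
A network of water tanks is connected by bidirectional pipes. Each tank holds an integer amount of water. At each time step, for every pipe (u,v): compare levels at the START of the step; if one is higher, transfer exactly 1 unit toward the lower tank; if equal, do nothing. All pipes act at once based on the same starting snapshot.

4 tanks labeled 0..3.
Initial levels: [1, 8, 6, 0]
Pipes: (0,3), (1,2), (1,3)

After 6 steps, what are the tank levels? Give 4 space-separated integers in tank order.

Step 1: flows [0->3,1->2,1->3] -> levels [0 6 7 2]
Step 2: flows [3->0,2->1,1->3] -> levels [1 6 6 2]
Step 3: flows [3->0,1=2,1->3] -> levels [2 5 6 2]
Step 4: flows [0=3,2->1,1->3] -> levels [2 5 5 3]
Step 5: flows [3->0,1=2,1->3] -> levels [3 4 5 3]
Step 6: flows [0=3,2->1,1->3] -> levels [3 4 4 4]

Answer: 3 4 4 4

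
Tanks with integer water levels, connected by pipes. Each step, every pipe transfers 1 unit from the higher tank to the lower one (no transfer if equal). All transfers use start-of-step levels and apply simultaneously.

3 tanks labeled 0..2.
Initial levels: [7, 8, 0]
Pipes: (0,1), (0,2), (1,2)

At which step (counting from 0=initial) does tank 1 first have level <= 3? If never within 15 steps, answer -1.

Answer: -1

Derivation:
Step 1: flows [1->0,0->2,1->2] -> levels [7 6 2]
Step 2: flows [0->1,0->2,1->2] -> levels [5 6 4]
Step 3: flows [1->0,0->2,1->2] -> levels [5 4 6]
Step 4: flows [0->1,2->0,2->1] -> levels [5 6 4]
  -> period-2 cycle (repeats step 2); tank 1 never drops to <=3
Tank 1 never reaches <=3 within 15 steps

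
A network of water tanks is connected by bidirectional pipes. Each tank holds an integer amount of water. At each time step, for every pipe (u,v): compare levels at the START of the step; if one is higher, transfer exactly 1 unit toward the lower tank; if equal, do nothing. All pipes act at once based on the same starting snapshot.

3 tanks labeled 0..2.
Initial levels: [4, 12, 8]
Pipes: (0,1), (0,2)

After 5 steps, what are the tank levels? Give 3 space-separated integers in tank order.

Step 1: flows [1->0,2->0] -> levels [6 11 7]
Step 2: flows [1->0,2->0] -> levels [8 10 6]
Step 3: flows [1->0,0->2] -> levels [8 9 7]
Step 4: flows [1->0,0->2] -> levels [8 8 8]
Step 5: flows [0=1,0=2] -> levels [8 8 8]

Answer: 8 8 8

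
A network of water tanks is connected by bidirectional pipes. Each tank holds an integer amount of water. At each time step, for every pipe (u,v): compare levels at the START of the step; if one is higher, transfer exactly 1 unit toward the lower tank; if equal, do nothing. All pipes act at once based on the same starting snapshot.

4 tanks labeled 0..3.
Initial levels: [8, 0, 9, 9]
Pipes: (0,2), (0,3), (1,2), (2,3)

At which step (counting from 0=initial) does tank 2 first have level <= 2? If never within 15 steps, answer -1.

Step 1: flows [2->0,3->0,2->1,2=3] -> levels [10 1 7 8]
Step 2: flows [0->2,0->3,2->1,3->2] -> levels [8 2 8 8]
Step 3: flows [0=2,0=3,2->1,2=3] -> levels [8 3 7 8]
Step 4: flows [0->2,0=3,2->1,3->2] -> levels [7 4 8 7]
Step 5: flows [2->0,0=3,2->1,2->3] -> levels [8 5 5 8]
Step 6: flows [0->2,0=3,1=2,3->2] -> levels [7 5 7 7]
Step 7: flows [0=2,0=3,2->1,2=3] -> levels [7 6 6 7]
Step 8: flows [0->2,0=3,1=2,3->2] -> levels [6 6 8 6]
Step 9: flows [2->0,0=3,2->1,2->3] -> levels [7 7 5 7]
Step 10: flows [0->2,0=3,1->2,3->2] -> levels [6 6 8 6]
  -> period-2 cycle (repeats step 8); tank 2 never drops to <=2
Tank 2 never reaches <=2 within 15 steps

Answer: -1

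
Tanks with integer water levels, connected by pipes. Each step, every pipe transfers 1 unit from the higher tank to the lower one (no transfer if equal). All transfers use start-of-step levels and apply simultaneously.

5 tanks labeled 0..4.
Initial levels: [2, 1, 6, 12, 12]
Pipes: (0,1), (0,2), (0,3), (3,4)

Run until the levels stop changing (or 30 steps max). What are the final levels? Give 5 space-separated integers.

Step 1: flows [0->1,2->0,3->0,3=4] -> levels [3 2 5 11 12]
Step 2: flows [0->1,2->0,3->0,4->3] -> levels [4 3 4 11 11]
Step 3: flows [0->1,0=2,3->0,3=4] -> levels [4 4 4 10 11]
Step 4: flows [0=1,0=2,3->0,4->3] -> levels [5 4 4 10 10]
Step 5: flows [0->1,0->2,3->0,3=4] -> levels [4 5 5 9 10]
Step 6: flows [1->0,2->0,3->0,4->3] -> levels [7 4 4 9 9]
Step 7: flows [0->1,0->2,3->0,3=4] -> levels [6 5 5 8 9]
Step 8: flows [0->1,0->2,3->0,4->3] -> levels [5 6 6 8 8]
Step 9: flows [1->0,2->0,3->0,3=4] -> levels [8 5 5 7 8]
Step 10: flows [0->1,0->2,0->3,4->3] -> levels [5 6 6 9 7]
Step 11: flows [1->0,2->0,3->0,3->4] -> levels [8 5 5 7 8]
  -> period-2 cycle: step 11 state = step 9 state; never stabilizes
  -> state at step 30: (30-9) mod 2 = 1, same as step 10 -> [5 6 6 9 7]

Answer: 5 6 6 9 7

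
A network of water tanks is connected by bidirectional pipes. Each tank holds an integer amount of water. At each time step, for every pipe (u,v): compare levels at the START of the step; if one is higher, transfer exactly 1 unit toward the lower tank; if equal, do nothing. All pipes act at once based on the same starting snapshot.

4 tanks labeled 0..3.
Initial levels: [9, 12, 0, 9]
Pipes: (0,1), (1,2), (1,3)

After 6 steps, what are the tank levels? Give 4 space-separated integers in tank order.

Step 1: flows [1->0,1->2,1->3] -> levels [10 9 1 10]
Step 2: flows [0->1,1->2,3->1] -> levels [9 10 2 9]
Step 3: flows [1->0,1->2,1->3] -> levels [10 7 3 10]
Step 4: flows [0->1,1->2,3->1] -> levels [9 8 4 9]
Step 5: flows [0->1,1->2,3->1] -> levels [8 9 5 8]
Step 6: flows [1->0,1->2,1->3] -> levels [9 6 6 9]

Answer: 9 6 6 9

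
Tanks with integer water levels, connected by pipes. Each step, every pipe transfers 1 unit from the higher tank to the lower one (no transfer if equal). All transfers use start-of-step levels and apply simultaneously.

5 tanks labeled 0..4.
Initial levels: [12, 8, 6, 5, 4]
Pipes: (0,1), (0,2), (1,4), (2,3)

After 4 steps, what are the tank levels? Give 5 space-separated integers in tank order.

Step 1: flows [0->1,0->2,1->4,2->3] -> levels [10 8 6 6 5]
Step 2: flows [0->1,0->2,1->4,2=3] -> levels [8 8 7 6 6]
Step 3: flows [0=1,0->2,1->4,2->3] -> levels [7 7 7 7 7]
Step 4: flows [0=1,0=2,1=4,2=3] -> levels [7 7 7 7 7]

Answer: 7 7 7 7 7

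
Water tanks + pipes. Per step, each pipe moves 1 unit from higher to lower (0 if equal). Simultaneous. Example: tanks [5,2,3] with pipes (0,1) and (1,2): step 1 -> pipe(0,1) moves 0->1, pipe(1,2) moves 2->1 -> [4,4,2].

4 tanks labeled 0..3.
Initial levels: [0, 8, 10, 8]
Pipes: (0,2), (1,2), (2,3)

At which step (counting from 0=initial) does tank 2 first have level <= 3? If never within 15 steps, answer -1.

Step 1: flows [2->0,2->1,2->3] -> levels [1 9 7 9]
Step 2: flows [2->0,1->2,3->2] -> levels [2 8 8 8]
Step 3: flows [2->0,1=2,2=3] -> levels [3 8 7 8]
Step 4: flows [2->0,1->2,3->2] -> levels [4 7 8 7]
Step 5: flows [2->0,2->1,2->3] -> levels [5 8 5 8]
Step 6: flows [0=2,1->2,3->2] -> levels [5 7 7 7]
Step 7: flows [2->0,1=2,2=3] -> levels [6 7 6 7]
Step 8: flows [0=2,1->2,3->2] -> levels [6 6 8 6]
Step 9: flows [2->0,2->1,2->3] -> levels [7 7 5 7]
Step 10: flows [0->2,1->2,3->2] -> levels [6 6 8 6]
  -> period-2 cycle (repeats step 8); tank 2 never drops to <=3
Tank 2 never reaches <=3 within 15 steps

Answer: -1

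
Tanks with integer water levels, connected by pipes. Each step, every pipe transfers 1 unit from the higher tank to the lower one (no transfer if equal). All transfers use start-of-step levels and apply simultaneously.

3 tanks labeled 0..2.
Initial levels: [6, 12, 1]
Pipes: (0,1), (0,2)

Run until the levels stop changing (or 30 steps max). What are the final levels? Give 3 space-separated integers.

Step 1: flows [1->0,0->2] -> levels [6 11 2]
Step 2: flows [1->0,0->2] -> levels [6 10 3]
Step 3: flows [1->0,0->2] -> levels [6 9 4]
Step 4: flows [1->0,0->2] -> levels [6 8 5]
Step 5: flows [1->0,0->2] -> levels [6 7 6]
Step 6: flows [1->0,0=2] -> levels [7 6 6]
Step 7: flows [0->1,0->2] -> levels [5 7 7]
Step 8: flows [1->0,2->0] -> levels [7 6 6]
  -> period-2 cycle: step 8 state = step 6 state; never stabilizes
  -> state at step 30: (30-6) mod 2 = 0, same as step 6 -> [7 6 6]

Answer: 7 6 6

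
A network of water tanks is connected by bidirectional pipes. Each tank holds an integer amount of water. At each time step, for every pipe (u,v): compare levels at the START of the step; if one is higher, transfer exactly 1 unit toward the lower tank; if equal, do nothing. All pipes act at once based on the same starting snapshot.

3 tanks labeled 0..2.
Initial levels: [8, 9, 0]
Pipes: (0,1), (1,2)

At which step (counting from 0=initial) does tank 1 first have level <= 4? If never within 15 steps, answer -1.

Answer: -1

Derivation:
Step 1: flows [1->0,1->2] -> levels [9 7 1]
Step 2: flows [0->1,1->2] -> levels [8 7 2]
Step 3: flows [0->1,1->2] -> levels [7 7 3]
Step 4: flows [0=1,1->2] -> levels [7 6 4]
Step 5: flows [0->1,1->2] -> levels [6 6 5]
Step 6: flows [0=1,1->2] -> levels [6 5 6]
Step 7: flows [0->1,2->1] -> levels [5 7 5]
Step 8: flows [1->0,1->2] -> levels [6 5 6]
  -> period-2 cycle (repeats step 6); tank 1 never drops to <=4
Tank 1 never reaches <=4 within 15 steps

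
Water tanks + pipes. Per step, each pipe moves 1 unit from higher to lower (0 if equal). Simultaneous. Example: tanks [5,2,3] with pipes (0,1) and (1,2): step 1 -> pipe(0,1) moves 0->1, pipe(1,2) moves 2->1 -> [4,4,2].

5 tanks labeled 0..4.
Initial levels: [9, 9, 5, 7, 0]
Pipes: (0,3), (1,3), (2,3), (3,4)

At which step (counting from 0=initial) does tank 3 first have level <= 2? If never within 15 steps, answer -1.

Answer: -1

Derivation:
Step 1: flows [0->3,1->3,3->2,3->4] -> levels [8 8 6 7 1]
Step 2: flows [0->3,1->3,3->2,3->4] -> levels [7 7 7 7 2]
Step 3: flows [0=3,1=3,2=3,3->4] -> levels [7 7 7 6 3]
Step 4: flows [0->3,1->3,2->3,3->4] -> levels [6 6 6 8 4]
Step 5: flows [3->0,3->1,3->2,3->4] -> levels [7 7 7 4 5]
Step 6: flows [0->3,1->3,2->3,4->3] -> levels [6 6 6 8 4]
  -> period-2 cycle (repeats step 4); tank 3 never drops to <=2
Tank 3 never reaches <=2 within 15 steps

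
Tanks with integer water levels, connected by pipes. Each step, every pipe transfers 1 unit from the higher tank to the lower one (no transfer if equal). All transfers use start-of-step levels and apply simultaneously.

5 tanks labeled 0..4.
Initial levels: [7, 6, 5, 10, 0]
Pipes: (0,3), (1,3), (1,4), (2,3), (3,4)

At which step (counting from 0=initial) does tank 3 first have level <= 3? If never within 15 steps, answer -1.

Step 1: flows [3->0,3->1,1->4,3->2,3->4] -> levels [8 6 6 6 2]
Step 2: flows [0->3,1=3,1->4,2=3,3->4] -> levels [7 5 6 6 4]
Step 3: flows [0->3,3->1,1->4,2=3,3->4] -> levels [6 5 6 5 6]
Step 4: flows [0->3,1=3,4->1,2->3,4->3] -> levels [5 6 5 8 4]
Step 5: flows [3->0,3->1,1->4,3->2,3->4] -> levels [6 6 6 4 6]
Step 6: flows [0->3,1->3,1=4,2->3,4->3] -> levels [5 5 5 8 5]
Step 7: flows [3->0,3->1,1=4,3->2,3->4] -> levels [6 6 6 4 6]
  -> period-2 cycle (repeats step 5); tank 3 never drops to <=3
Tank 3 never reaches <=3 within 15 steps

Answer: -1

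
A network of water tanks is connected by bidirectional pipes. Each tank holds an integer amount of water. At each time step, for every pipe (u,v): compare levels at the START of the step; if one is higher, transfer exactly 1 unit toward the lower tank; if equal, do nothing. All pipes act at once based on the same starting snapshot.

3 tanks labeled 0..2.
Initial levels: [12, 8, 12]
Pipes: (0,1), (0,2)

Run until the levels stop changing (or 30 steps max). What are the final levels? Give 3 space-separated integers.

Step 1: flows [0->1,0=2] -> levels [11 9 12]
Step 2: flows [0->1,2->0] -> levels [11 10 11]
Step 3: flows [0->1,0=2] -> levels [10 11 11]
Step 4: flows [1->0,2->0] -> levels [12 10 10]
Step 5: flows [0->1,0->2] -> levels [10 11 11]
  -> period-2 cycle: step 5 state = step 3 state; never stabilizes
  -> state at step 30: (30-3) mod 2 = 1, same as step 4 -> [12 10 10]

Answer: 12 10 10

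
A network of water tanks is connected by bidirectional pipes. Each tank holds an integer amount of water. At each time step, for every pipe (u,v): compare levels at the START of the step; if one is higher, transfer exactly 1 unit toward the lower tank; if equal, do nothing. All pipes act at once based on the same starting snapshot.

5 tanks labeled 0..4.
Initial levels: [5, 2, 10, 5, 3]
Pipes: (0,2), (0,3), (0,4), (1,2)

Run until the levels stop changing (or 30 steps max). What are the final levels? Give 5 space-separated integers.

Answer: 3 4 6 6 6

Derivation:
Step 1: flows [2->0,0=3,0->4,2->1] -> levels [5 3 8 5 4]
Step 2: flows [2->0,0=3,0->4,2->1] -> levels [5 4 6 5 5]
Step 3: flows [2->0,0=3,0=4,2->1] -> levels [6 5 4 5 5]
Step 4: flows [0->2,0->3,0->4,1->2] -> levels [3 4 6 6 6]
Step 5: flows [2->0,3->0,4->0,2->1] -> levels [6 5 4 5 5]
  -> period-2 cycle: step 5 state = step 3 state; never stabilizes
  -> state at step 30: (30-3) mod 2 = 1, same as step 4 -> [3 4 6 6 6]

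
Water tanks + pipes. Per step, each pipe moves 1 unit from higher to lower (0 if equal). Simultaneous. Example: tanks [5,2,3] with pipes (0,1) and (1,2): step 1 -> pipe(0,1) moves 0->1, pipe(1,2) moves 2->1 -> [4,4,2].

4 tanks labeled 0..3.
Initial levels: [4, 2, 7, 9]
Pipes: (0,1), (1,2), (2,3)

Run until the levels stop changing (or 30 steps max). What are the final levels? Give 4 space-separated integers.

Step 1: flows [0->1,2->1,3->2] -> levels [3 4 7 8]
Step 2: flows [1->0,2->1,3->2] -> levels [4 4 7 7]
Step 3: flows [0=1,2->1,2=3] -> levels [4 5 6 7]
Step 4: flows [1->0,2->1,3->2] -> levels [5 5 6 6]
Step 5: flows [0=1,2->1,2=3] -> levels [5 6 5 6]
Step 6: flows [1->0,1->2,3->2] -> levels [6 4 7 5]
Step 7: flows [0->1,2->1,2->3] -> levels [5 6 5 6]
  -> period-2 cycle: step 7 state = step 5 state; never stabilizes
  -> state at step 30: (30-5) mod 2 = 1, same as step 6 -> [6 4 7 5]

Answer: 6 4 7 5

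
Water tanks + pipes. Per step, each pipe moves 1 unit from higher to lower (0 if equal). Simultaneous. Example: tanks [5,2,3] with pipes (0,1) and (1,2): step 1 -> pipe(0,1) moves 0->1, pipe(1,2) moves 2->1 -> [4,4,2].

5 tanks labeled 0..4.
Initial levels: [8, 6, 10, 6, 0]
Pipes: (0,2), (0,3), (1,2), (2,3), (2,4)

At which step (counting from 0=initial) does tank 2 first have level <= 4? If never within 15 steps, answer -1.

Answer: 3

Derivation:
Step 1: flows [2->0,0->3,2->1,2->3,2->4] -> levels [8 7 6 8 1]
Step 2: flows [0->2,0=3,1->2,3->2,2->4] -> levels [7 6 8 7 2]
Step 3: flows [2->0,0=3,2->1,2->3,2->4] -> levels [8 7 4 8 3]
Tank 2 first reaches <=4 at step 3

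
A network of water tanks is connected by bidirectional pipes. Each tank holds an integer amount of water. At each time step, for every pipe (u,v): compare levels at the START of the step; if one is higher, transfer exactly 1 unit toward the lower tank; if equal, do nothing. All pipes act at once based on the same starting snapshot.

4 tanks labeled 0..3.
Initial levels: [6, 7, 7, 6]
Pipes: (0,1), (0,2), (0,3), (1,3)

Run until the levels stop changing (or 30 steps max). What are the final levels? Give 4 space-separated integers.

Answer: 5 7 7 7

Derivation:
Step 1: flows [1->0,2->0,0=3,1->3] -> levels [8 5 6 7]
Step 2: flows [0->1,0->2,0->3,3->1] -> levels [5 7 7 7]
Step 3: flows [1->0,2->0,3->0,1=3] -> levels [8 6 6 6]
Step 4: flows [0->1,0->2,0->3,1=3] -> levels [5 7 7 7]
  -> period-2 cycle: step 4 state = step 2 state; never stabilizes
  -> state at step 30: (30-2) mod 2 = 0, same as step 2 -> [5 7 7 7]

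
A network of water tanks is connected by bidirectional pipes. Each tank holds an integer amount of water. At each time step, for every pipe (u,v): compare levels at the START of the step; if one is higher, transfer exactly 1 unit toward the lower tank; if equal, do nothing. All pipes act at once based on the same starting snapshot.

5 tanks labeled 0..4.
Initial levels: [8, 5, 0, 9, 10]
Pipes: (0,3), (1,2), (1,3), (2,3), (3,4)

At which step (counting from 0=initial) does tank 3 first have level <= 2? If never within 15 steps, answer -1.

Step 1: flows [3->0,1->2,3->1,3->2,4->3] -> levels [9 5 2 7 9]
Step 2: flows [0->3,1->2,3->1,3->2,4->3] -> levels [8 5 4 7 8]
Step 3: flows [0->3,1->2,3->1,3->2,4->3] -> levels [7 5 6 7 7]
Step 4: flows [0=3,2->1,3->1,3->2,3=4] -> levels [7 7 6 5 7]
Step 5: flows [0->3,1->2,1->3,2->3,4->3] -> levels [6 5 6 9 6]
Step 6: flows [3->0,2->1,3->1,3->2,3->4] -> levels [7 7 6 5 7]
  -> period-2 cycle (repeats step 4); tank 3 never drops to <=2
Tank 3 never reaches <=2 within 15 steps

Answer: -1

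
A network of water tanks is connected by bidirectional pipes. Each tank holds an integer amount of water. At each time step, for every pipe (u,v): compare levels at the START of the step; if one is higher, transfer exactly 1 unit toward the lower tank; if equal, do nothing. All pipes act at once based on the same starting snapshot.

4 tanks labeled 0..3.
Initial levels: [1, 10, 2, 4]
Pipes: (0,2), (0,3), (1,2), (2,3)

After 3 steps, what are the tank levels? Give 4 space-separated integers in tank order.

Answer: 4 7 4 2

Derivation:
Step 1: flows [2->0,3->0,1->2,3->2] -> levels [3 9 3 2]
Step 2: flows [0=2,0->3,1->2,2->3] -> levels [2 8 3 4]
Step 3: flows [2->0,3->0,1->2,3->2] -> levels [4 7 4 2]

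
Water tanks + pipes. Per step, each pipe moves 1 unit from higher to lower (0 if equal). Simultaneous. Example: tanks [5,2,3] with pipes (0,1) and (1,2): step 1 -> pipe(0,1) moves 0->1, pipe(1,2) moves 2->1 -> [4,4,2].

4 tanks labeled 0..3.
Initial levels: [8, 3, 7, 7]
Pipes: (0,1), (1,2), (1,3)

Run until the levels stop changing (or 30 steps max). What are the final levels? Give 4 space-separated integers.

Answer: 6 7 6 6

Derivation:
Step 1: flows [0->1,2->1,3->1] -> levels [7 6 6 6]
Step 2: flows [0->1,1=2,1=3] -> levels [6 7 6 6]
Step 3: flows [1->0,1->2,1->3] -> levels [7 4 7 7]
Step 4: flows [0->1,2->1,3->1] -> levels [6 7 6 6]
  -> period-2 cycle: step 4 state = step 2 state; never stabilizes
  -> state at step 30: (30-2) mod 2 = 0, same as step 2 -> [6 7 6 6]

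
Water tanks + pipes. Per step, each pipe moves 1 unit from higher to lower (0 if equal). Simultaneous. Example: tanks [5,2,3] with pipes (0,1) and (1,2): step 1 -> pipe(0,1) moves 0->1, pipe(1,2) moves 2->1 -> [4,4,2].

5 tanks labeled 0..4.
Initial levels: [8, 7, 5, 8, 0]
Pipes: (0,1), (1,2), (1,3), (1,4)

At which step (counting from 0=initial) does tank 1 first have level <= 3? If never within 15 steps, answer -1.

Answer: 4

Derivation:
Step 1: flows [0->1,1->2,3->1,1->4] -> levels [7 7 6 7 1]
Step 2: flows [0=1,1->2,1=3,1->4] -> levels [7 5 7 7 2]
Step 3: flows [0->1,2->1,3->1,1->4] -> levels [6 7 6 6 3]
Step 4: flows [1->0,1->2,1->3,1->4] -> levels [7 3 7 7 4]
Tank 1 first reaches <=3 at step 4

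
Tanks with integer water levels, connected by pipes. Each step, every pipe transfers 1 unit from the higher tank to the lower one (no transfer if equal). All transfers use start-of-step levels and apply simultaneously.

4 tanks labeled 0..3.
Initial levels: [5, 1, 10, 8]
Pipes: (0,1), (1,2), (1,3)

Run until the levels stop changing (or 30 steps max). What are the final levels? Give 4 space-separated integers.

Answer: 6 6 6 6

Derivation:
Step 1: flows [0->1,2->1,3->1] -> levels [4 4 9 7]
Step 2: flows [0=1,2->1,3->1] -> levels [4 6 8 6]
Step 3: flows [1->0,2->1,1=3] -> levels [5 6 7 6]
Step 4: flows [1->0,2->1,1=3] -> levels [6 6 6 6]
Step 5: flows [0=1,1=2,1=3] -> levels [6 6 6 6]
  -> stable (no change)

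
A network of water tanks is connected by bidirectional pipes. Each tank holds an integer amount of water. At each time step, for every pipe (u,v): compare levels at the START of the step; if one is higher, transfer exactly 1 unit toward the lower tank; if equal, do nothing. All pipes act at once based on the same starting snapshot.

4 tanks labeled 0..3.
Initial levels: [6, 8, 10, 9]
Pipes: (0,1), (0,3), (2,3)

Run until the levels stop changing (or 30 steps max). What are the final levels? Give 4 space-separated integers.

Step 1: flows [1->0,3->0,2->3] -> levels [8 7 9 9]
Step 2: flows [0->1,3->0,2=3] -> levels [8 8 9 8]
Step 3: flows [0=1,0=3,2->3] -> levels [8 8 8 9]
Step 4: flows [0=1,3->0,3->2] -> levels [9 8 9 7]
Step 5: flows [0->1,0->3,2->3] -> levels [7 9 8 9]
Step 6: flows [1->0,3->0,3->2] -> levels [9 8 9 7]
  -> period-2 cycle: step 6 state = step 4 state; never stabilizes
  -> state at step 30: (30-4) mod 2 = 0, same as step 4 -> [9 8 9 7]

Answer: 9 8 9 7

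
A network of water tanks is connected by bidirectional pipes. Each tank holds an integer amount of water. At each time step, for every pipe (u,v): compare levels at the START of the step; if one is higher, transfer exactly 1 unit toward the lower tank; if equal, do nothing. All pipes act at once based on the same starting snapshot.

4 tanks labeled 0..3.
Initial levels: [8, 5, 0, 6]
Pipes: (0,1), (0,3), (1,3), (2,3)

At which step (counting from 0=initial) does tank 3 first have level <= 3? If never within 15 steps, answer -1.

Answer: -1

Derivation:
Step 1: flows [0->1,0->3,3->1,3->2] -> levels [6 7 1 5]
Step 2: flows [1->0,0->3,1->3,3->2] -> levels [6 5 2 6]
Step 3: flows [0->1,0=3,3->1,3->2] -> levels [5 7 3 4]
Step 4: flows [1->0,0->3,1->3,3->2] -> levels [5 5 4 5]
Step 5: flows [0=1,0=3,1=3,3->2] -> levels [5 5 5 4]
Step 6: flows [0=1,0->3,1->3,2->3] -> levels [4 4 4 7]
Step 7: flows [0=1,3->0,3->1,3->2] -> levels [5 5 5 4]
  -> period-2 cycle (repeats step 5); tank 3 never drops to <=3
Tank 3 never reaches <=3 within 15 steps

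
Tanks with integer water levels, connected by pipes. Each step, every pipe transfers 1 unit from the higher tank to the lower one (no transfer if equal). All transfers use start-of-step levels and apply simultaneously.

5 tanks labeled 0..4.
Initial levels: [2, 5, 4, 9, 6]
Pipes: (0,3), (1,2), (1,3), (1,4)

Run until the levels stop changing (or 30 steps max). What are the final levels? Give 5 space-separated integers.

Answer: 4 4 6 6 6

Derivation:
Step 1: flows [3->0,1->2,3->1,4->1] -> levels [3 6 5 7 5]
Step 2: flows [3->0,1->2,3->1,1->4] -> levels [4 5 6 5 6]
Step 3: flows [3->0,2->1,1=3,4->1] -> levels [5 7 5 4 5]
Step 4: flows [0->3,1->2,1->3,1->4] -> levels [4 4 6 6 6]
Step 5: flows [3->0,2->1,3->1,4->1] -> levels [5 7 5 4 5]
  -> period-2 cycle: step 5 state = step 3 state; never stabilizes
  -> state at step 30: (30-3) mod 2 = 1, same as step 4 -> [4 4 6 6 6]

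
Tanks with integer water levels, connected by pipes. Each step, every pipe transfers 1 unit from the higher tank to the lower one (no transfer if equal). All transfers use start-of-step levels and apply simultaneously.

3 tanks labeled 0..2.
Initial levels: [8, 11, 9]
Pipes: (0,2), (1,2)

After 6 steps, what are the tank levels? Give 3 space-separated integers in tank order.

Step 1: flows [2->0,1->2] -> levels [9 10 9]
Step 2: flows [0=2,1->2] -> levels [9 9 10]
Step 3: flows [2->0,2->1] -> levels [10 10 8]
Step 4: flows [0->2,1->2] -> levels [9 9 10]
  -> period-2 cycle: step 4 state = step 2 state
  -> state at step 6: (6-2) mod 2 = 0, same as step 2 -> [9 9 10]

Answer: 9 9 10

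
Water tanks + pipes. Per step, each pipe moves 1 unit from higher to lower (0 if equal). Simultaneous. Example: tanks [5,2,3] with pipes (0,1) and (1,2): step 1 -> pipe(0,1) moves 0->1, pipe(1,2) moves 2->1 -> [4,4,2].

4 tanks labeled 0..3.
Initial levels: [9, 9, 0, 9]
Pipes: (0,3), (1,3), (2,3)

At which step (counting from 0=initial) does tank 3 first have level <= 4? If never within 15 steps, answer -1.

Answer: -1

Derivation:
Step 1: flows [0=3,1=3,3->2] -> levels [9 9 1 8]
Step 2: flows [0->3,1->3,3->2] -> levels [8 8 2 9]
Step 3: flows [3->0,3->1,3->2] -> levels [9 9 3 6]
Step 4: flows [0->3,1->3,3->2] -> levels [8 8 4 7]
Step 5: flows [0->3,1->3,3->2] -> levels [7 7 5 8]
Step 6: flows [3->0,3->1,3->2] -> levels [8 8 6 5]
Step 7: flows [0->3,1->3,2->3] -> levels [7 7 5 8]
  -> period-2 cycle (repeats step 5); tank 3 never drops to <=4
Tank 3 never reaches <=4 within 15 steps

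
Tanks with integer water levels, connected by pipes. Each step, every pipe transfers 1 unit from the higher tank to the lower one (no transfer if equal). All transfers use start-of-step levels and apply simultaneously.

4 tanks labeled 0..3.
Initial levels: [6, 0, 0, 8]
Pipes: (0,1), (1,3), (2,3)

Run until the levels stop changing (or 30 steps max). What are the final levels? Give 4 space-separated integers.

Step 1: flows [0->1,3->1,3->2] -> levels [5 2 1 6]
Step 2: flows [0->1,3->1,3->2] -> levels [4 4 2 4]
Step 3: flows [0=1,1=3,3->2] -> levels [4 4 3 3]
Step 4: flows [0=1,1->3,2=3] -> levels [4 3 3 4]
Step 5: flows [0->1,3->1,3->2] -> levels [3 5 4 2]
Step 6: flows [1->0,1->3,2->3] -> levels [4 3 3 4]
  -> period-2 cycle: step 6 state = step 4 state; never stabilizes
  -> state at step 30: (30-4) mod 2 = 0, same as step 4 -> [4 3 3 4]

Answer: 4 3 3 4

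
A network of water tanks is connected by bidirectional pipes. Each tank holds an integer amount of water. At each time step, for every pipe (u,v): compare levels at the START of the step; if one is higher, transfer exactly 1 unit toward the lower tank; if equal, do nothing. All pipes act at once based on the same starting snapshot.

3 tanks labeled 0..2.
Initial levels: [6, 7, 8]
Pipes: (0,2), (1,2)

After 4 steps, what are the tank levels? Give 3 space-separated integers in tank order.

Step 1: flows [2->0,2->1] -> levels [7 8 6]
Step 2: flows [0->2,1->2] -> levels [6 7 8]
  -> period-2 cycle: step 2 state = step 0 state
  -> state at step 4: (4-0) mod 2 = 0, same as step 0 -> [6 7 8]

Answer: 6 7 8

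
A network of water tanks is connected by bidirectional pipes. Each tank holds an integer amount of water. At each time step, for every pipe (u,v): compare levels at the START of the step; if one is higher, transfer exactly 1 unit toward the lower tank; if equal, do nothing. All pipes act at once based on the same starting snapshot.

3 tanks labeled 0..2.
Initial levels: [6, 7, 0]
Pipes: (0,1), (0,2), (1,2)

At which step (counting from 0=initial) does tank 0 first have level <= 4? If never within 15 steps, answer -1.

Answer: 2

Derivation:
Step 1: flows [1->0,0->2,1->2] -> levels [6 5 2]
Step 2: flows [0->1,0->2,1->2] -> levels [4 5 4]
Tank 0 first reaches <=4 at step 2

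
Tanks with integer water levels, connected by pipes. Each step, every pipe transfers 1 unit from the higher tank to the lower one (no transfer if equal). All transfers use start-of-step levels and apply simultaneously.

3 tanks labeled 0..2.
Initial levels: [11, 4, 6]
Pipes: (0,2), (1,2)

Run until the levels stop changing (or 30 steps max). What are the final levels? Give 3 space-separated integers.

Answer: 7 7 7

Derivation:
Step 1: flows [0->2,2->1] -> levels [10 5 6]
Step 2: flows [0->2,2->1] -> levels [9 6 6]
Step 3: flows [0->2,1=2] -> levels [8 6 7]
Step 4: flows [0->2,2->1] -> levels [7 7 7]
Step 5: flows [0=2,1=2] -> levels [7 7 7]
  -> stable (no change)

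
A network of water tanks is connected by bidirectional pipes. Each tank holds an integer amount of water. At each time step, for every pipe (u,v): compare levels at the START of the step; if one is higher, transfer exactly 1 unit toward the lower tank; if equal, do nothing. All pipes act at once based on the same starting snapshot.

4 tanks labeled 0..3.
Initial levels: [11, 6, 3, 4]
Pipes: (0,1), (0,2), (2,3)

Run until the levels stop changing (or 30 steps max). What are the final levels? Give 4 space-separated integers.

Answer: 5 7 7 5

Derivation:
Step 1: flows [0->1,0->2,3->2] -> levels [9 7 5 3]
Step 2: flows [0->1,0->2,2->3] -> levels [7 8 5 4]
Step 3: flows [1->0,0->2,2->3] -> levels [7 7 5 5]
Step 4: flows [0=1,0->2,2=3] -> levels [6 7 6 5]
Step 5: flows [1->0,0=2,2->3] -> levels [7 6 5 6]
Step 6: flows [0->1,0->2,3->2] -> levels [5 7 7 5]
Step 7: flows [1->0,2->0,2->3] -> levels [7 6 5 6]
  -> period-2 cycle: step 7 state = step 5 state; never stabilizes
  -> state at step 30: (30-5) mod 2 = 1, same as step 6 -> [5 7 7 5]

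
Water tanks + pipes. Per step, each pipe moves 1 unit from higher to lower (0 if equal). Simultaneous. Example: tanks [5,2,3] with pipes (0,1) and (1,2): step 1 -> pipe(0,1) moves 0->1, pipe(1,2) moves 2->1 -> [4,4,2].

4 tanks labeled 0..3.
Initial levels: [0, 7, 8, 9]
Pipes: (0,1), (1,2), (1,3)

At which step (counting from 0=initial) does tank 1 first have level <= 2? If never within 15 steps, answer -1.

Answer: -1

Derivation:
Step 1: flows [1->0,2->1,3->1] -> levels [1 8 7 8]
Step 2: flows [1->0,1->2,1=3] -> levels [2 6 8 8]
Step 3: flows [1->0,2->1,3->1] -> levels [3 7 7 7]
Step 4: flows [1->0,1=2,1=3] -> levels [4 6 7 7]
Step 5: flows [1->0,2->1,3->1] -> levels [5 7 6 6]
Step 6: flows [1->0,1->2,1->3] -> levels [6 4 7 7]
Step 7: flows [0->1,2->1,3->1] -> levels [5 7 6 6]
  -> period-2 cycle (repeats step 5); tank 1 never drops to <=2
Tank 1 never reaches <=2 within 15 steps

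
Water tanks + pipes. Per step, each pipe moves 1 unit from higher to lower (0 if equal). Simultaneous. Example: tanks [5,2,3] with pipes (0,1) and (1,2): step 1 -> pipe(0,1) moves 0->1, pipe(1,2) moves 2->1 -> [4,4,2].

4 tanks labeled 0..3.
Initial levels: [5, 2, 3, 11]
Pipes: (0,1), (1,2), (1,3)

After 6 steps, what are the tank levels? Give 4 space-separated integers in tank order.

Answer: 5 4 5 7

Derivation:
Step 1: flows [0->1,2->1,3->1] -> levels [4 5 2 10]
Step 2: flows [1->0,1->2,3->1] -> levels [5 4 3 9]
Step 3: flows [0->1,1->2,3->1] -> levels [4 5 4 8]
Step 4: flows [1->0,1->2,3->1] -> levels [5 4 5 7]
Step 5: flows [0->1,2->1,3->1] -> levels [4 7 4 6]
Step 6: flows [1->0,1->2,1->3] -> levels [5 4 5 7]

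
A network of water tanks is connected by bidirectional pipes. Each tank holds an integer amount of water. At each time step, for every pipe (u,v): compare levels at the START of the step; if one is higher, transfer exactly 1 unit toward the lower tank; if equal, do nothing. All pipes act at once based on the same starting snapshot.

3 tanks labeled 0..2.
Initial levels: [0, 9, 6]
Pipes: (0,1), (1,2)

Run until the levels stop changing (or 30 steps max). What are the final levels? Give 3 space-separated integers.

Answer: 5 5 5

Derivation:
Step 1: flows [1->0,1->2] -> levels [1 7 7]
Step 2: flows [1->0,1=2] -> levels [2 6 7]
Step 3: flows [1->0,2->1] -> levels [3 6 6]
Step 4: flows [1->0,1=2] -> levels [4 5 6]
Step 5: flows [1->0,2->1] -> levels [5 5 5]
Step 6: flows [0=1,1=2] -> levels [5 5 5]
  -> stable (no change)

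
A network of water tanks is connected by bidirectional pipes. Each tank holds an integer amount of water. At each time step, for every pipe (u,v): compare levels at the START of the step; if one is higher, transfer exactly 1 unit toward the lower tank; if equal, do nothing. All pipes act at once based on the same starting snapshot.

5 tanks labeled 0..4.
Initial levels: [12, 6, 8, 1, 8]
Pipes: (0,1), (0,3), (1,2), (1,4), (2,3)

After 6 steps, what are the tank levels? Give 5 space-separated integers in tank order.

Step 1: flows [0->1,0->3,2->1,4->1,2->3] -> levels [10 9 6 3 7]
Step 2: flows [0->1,0->3,1->2,1->4,2->3] -> levels [8 8 6 5 8]
Step 3: flows [0=1,0->3,1->2,1=4,2->3] -> levels [7 7 6 7 8]
Step 4: flows [0=1,0=3,1->2,4->1,3->2] -> levels [7 7 8 6 7]
Step 5: flows [0=1,0->3,2->1,1=4,2->3] -> levels [6 8 6 8 7]
Step 6: flows [1->0,3->0,1->2,1->4,3->2] -> levels [8 5 8 6 8]

Answer: 8 5 8 6 8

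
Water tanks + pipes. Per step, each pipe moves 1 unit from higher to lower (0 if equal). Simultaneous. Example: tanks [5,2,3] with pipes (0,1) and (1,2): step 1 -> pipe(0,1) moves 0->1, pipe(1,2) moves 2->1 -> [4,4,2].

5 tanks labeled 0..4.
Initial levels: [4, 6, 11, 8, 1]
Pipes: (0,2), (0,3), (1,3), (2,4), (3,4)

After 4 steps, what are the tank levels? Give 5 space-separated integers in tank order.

Answer: 5 5 7 8 5

Derivation:
Step 1: flows [2->0,3->0,3->1,2->4,3->4] -> levels [6 7 9 5 3]
Step 2: flows [2->0,0->3,1->3,2->4,3->4] -> levels [6 6 7 6 5]
Step 3: flows [2->0,0=3,1=3,2->4,3->4] -> levels [7 6 5 5 7]
Step 4: flows [0->2,0->3,1->3,4->2,4->3] -> levels [5 5 7 8 5]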